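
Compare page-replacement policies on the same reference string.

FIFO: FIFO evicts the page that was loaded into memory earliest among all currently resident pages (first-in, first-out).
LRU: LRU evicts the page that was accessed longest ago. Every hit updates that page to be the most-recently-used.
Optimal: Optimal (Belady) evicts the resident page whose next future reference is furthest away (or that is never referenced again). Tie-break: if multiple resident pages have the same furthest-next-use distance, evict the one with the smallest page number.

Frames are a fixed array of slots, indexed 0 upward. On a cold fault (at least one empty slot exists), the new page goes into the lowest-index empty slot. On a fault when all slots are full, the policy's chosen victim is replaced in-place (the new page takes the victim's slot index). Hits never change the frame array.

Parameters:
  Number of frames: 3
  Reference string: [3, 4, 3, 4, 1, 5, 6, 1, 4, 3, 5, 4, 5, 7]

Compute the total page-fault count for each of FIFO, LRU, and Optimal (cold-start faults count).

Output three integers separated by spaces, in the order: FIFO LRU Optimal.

--- FIFO ---
  step 0: ref 3 -> FAULT, frames=[3,-,-] (faults so far: 1)
  step 1: ref 4 -> FAULT, frames=[3,4,-] (faults so far: 2)
  step 2: ref 3 -> HIT, frames=[3,4,-] (faults so far: 2)
  step 3: ref 4 -> HIT, frames=[3,4,-] (faults so far: 2)
  step 4: ref 1 -> FAULT, frames=[3,4,1] (faults so far: 3)
  step 5: ref 5 -> FAULT, evict 3, frames=[5,4,1] (faults so far: 4)
  step 6: ref 6 -> FAULT, evict 4, frames=[5,6,1] (faults so far: 5)
  step 7: ref 1 -> HIT, frames=[5,6,1] (faults so far: 5)
  step 8: ref 4 -> FAULT, evict 1, frames=[5,6,4] (faults so far: 6)
  step 9: ref 3 -> FAULT, evict 5, frames=[3,6,4] (faults so far: 7)
  step 10: ref 5 -> FAULT, evict 6, frames=[3,5,4] (faults so far: 8)
  step 11: ref 4 -> HIT, frames=[3,5,4] (faults so far: 8)
  step 12: ref 5 -> HIT, frames=[3,5,4] (faults so far: 8)
  step 13: ref 7 -> FAULT, evict 4, frames=[3,5,7] (faults so far: 9)
  FIFO total faults: 9
--- LRU ---
  step 0: ref 3 -> FAULT, frames=[3,-,-] (faults so far: 1)
  step 1: ref 4 -> FAULT, frames=[3,4,-] (faults so far: 2)
  step 2: ref 3 -> HIT, frames=[3,4,-] (faults so far: 2)
  step 3: ref 4 -> HIT, frames=[3,4,-] (faults so far: 2)
  step 4: ref 1 -> FAULT, frames=[3,4,1] (faults so far: 3)
  step 5: ref 5 -> FAULT, evict 3, frames=[5,4,1] (faults so far: 4)
  step 6: ref 6 -> FAULT, evict 4, frames=[5,6,1] (faults so far: 5)
  step 7: ref 1 -> HIT, frames=[5,6,1] (faults so far: 5)
  step 8: ref 4 -> FAULT, evict 5, frames=[4,6,1] (faults so far: 6)
  step 9: ref 3 -> FAULT, evict 6, frames=[4,3,1] (faults so far: 7)
  step 10: ref 5 -> FAULT, evict 1, frames=[4,3,5] (faults so far: 8)
  step 11: ref 4 -> HIT, frames=[4,3,5] (faults so far: 8)
  step 12: ref 5 -> HIT, frames=[4,3,5] (faults so far: 8)
  step 13: ref 7 -> FAULT, evict 3, frames=[4,7,5] (faults so far: 9)
  LRU total faults: 9
--- Optimal ---
  step 0: ref 3 -> FAULT, frames=[3,-,-] (faults so far: 1)
  step 1: ref 4 -> FAULT, frames=[3,4,-] (faults so far: 2)
  step 2: ref 3 -> HIT, frames=[3,4,-] (faults so far: 2)
  step 3: ref 4 -> HIT, frames=[3,4,-] (faults so far: 2)
  step 4: ref 1 -> FAULT, frames=[3,4,1] (faults so far: 3)
  step 5: ref 5 -> FAULT, evict 3, frames=[5,4,1] (faults so far: 4)
  step 6: ref 6 -> FAULT, evict 5, frames=[6,4,1] (faults so far: 5)
  step 7: ref 1 -> HIT, frames=[6,4,1] (faults so far: 5)
  step 8: ref 4 -> HIT, frames=[6,4,1] (faults so far: 5)
  step 9: ref 3 -> FAULT, evict 1, frames=[6,4,3] (faults so far: 6)
  step 10: ref 5 -> FAULT, evict 3, frames=[6,4,5] (faults so far: 7)
  step 11: ref 4 -> HIT, frames=[6,4,5] (faults so far: 7)
  step 12: ref 5 -> HIT, frames=[6,4,5] (faults so far: 7)
  step 13: ref 7 -> FAULT, evict 4, frames=[6,7,5] (faults so far: 8)
  Optimal total faults: 8

Answer: 9 9 8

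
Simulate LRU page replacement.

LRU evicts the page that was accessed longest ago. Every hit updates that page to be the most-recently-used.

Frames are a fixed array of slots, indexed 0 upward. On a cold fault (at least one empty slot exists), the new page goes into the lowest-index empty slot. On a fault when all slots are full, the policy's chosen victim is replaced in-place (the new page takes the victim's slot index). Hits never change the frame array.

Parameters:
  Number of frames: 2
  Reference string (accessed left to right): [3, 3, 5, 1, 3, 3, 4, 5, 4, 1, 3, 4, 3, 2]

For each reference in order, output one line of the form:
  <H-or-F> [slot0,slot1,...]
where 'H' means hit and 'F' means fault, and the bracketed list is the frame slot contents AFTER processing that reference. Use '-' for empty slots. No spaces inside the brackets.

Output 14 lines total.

F [3,-]
H [3,-]
F [3,5]
F [1,5]
F [1,3]
H [1,3]
F [4,3]
F [4,5]
H [4,5]
F [4,1]
F [3,1]
F [3,4]
H [3,4]
F [3,2]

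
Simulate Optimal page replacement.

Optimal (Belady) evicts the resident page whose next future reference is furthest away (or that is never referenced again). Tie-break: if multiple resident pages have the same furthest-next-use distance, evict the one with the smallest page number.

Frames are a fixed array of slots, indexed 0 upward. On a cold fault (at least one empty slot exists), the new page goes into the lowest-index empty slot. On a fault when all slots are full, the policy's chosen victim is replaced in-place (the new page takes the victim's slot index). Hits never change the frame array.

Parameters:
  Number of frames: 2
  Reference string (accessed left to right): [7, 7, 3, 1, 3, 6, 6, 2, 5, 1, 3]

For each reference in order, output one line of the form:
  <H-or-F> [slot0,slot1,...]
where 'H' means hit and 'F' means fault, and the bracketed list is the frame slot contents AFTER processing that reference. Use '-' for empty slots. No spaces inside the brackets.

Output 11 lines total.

F [7,-]
H [7,-]
F [7,3]
F [1,3]
H [1,3]
F [1,6]
H [1,6]
F [1,2]
F [1,5]
H [1,5]
F [3,5]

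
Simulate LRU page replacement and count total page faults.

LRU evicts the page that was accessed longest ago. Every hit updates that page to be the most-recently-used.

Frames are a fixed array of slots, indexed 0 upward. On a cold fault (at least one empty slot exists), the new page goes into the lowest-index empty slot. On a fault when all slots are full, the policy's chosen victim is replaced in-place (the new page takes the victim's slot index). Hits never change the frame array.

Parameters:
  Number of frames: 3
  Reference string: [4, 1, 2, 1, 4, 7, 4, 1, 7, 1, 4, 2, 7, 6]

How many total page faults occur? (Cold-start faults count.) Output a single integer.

Answer: 7

Derivation:
Step 0: ref 4 → FAULT, frames=[4,-,-]
Step 1: ref 1 → FAULT, frames=[4,1,-]
Step 2: ref 2 → FAULT, frames=[4,1,2]
Step 3: ref 1 → HIT, frames=[4,1,2]
Step 4: ref 4 → HIT, frames=[4,1,2]
Step 5: ref 7 → FAULT (evict 2), frames=[4,1,7]
Step 6: ref 4 → HIT, frames=[4,1,7]
Step 7: ref 1 → HIT, frames=[4,1,7]
Step 8: ref 7 → HIT, frames=[4,1,7]
Step 9: ref 1 → HIT, frames=[4,1,7]
Step 10: ref 4 → HIT, frames=[4,1,7]
Step 11: ref 2 → FAULT (evict 7), frames=[4,1,2]
Step 12: ref 7 → FAULT (evict 1), frames=[4,7,2]
Step 13: ref 6 → FAULT (evict 4), frames=[6,7,2]
Total faults: 7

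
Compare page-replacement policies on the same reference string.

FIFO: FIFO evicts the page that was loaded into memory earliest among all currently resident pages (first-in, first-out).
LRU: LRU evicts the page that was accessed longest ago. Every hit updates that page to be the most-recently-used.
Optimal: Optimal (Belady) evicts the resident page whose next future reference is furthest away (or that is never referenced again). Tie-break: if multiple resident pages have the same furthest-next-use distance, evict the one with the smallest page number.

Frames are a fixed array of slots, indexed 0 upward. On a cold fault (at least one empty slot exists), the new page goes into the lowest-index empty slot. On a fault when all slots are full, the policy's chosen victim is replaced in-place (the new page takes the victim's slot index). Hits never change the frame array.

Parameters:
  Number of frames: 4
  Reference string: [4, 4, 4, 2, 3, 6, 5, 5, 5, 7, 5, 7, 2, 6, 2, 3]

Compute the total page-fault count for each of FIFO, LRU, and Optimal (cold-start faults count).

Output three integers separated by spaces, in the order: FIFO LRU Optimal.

Answer: 8 8 7

Derivation:
--- FIFO ---
  step 0: ref 4 -> FAULT, frames=[4,-,-,-] (faults so far: 1)
  step 1: ref 4 -> HIT, frames=[4,-,-,-] (faults so far: 1)
  step 2: ref 4 -> HIT, frames=[4,-,-,-] (faults so far: 1)
  step 3: ref 2 -> FAULT, frames=[4,2,-,-] (faults so far: 2)
  step 4: ref 3 -> FAULT, frames=[4,2,3,-] (faults so far: 3)
  step 5: ref 6 -> FAULT, frames=[4,2,3,6] (faults so far: 4)
  step 6: ref 5 -> FAULT, evict 4, frames=[5,2,3,6] (faults so far: 5)
  step 7: ref 5 -> HIT, frames=[5,2,3,6] (faults so far: 5)
  step 8: ref 5 -> HIT, frames=[5,2,3,6] (faults so far: 5)
  step 9: ref 7 -> FAULT, evict 2, frames=[5,7,3,6] (faults so far: 6)
  step 10: ref 5 -> HIT, frames=[5,7,3,6] (faults so far: 6)
  step 11: ref 7 -> HIT, frames=[5,7,3,6] (faults so far: 6)
  step 12: ref 2 -> FAULT, evict 3, frames=[5,7,2,6] (faults so far: 7)
  step 13: ref 6 -> HIT, frames=[5,7,2,6] (faults so far: 7)
  step 14: ref 2 -> HIT, frames=[5,7,2,6] (faults so far: 7)
  step 15: ref 3 -> FAULT, evict 6, frames=[5,7,2,3] (faults so far: 8)
  FIFO total faults: 8
--- LRU ---
  step 0: ref 4 -> FAULT, frames=[4,-,-,-] (faults so far: 1)
  step 1: ref 4 -> HIT, frames=[4,-,-,-] (faults so far: 1)
  step 2: ref 4 -> HIT, frames=[4,-,-,-] (faults so far: 1)
  step 3: ref 2 -> FAULT, frames=[4,2,-,-] (faults so far: 2)
  step 4: ref 3 -> FAULT, frames=[4,2,3,-] (faults so far: 3)
  step 5: ref 6 -> FAULT, frames=[4,2,3,6] (faults so far: 4)
  step 6: ref 5 -> FAULT, evict 4, frames=[5,2,3,6] (faults so far: 5)
  step 7: ref 5 -> HIT, frames=[5,2,3,6] (faults so far: 5)
  step 8: ref 5 -> HIT, frames=[5,2,3,6] (faults so far: 5)
  step 9: ref 7 -> FAULT, evict 2, frames=[5,7,3,6] (faults so far: 6)
  step 10: ref 5 -> HIT, frames=[5,7,3,6] (faults so far: 6)
  step 11: ref 7 -> HIT, frames=[5,7,3,6] (faults so far: 6)
  step 12: ref 2 -> FAULT, evict 3, frames=[5,7,2,6] (faults so far: 7)
  step 13: ref 6 -> HIT, frames=[5,7,2,6] (faults so far: 7)
  step 14: ref 2 -> HIT, frames=[5,7,2,6] (faults so far: 7)
  step 15: ref 3 -> FAULT, evict 5, frames=[3,7,2,6] (faults so far: 8)
  LRU total faults: 8
--- Optimal ---
  step 0: ref 4 -> FAULT, frames=[4,-,-,-] (faults so far: 1)
  step 1: ref 4 -> HIT, frames=[4,-,-,-] (faults so far: 1)
  step 2: ref 4 -> HIT, frames=[4,-,-,-] (faults so far: 1)
  step 3: ref 2 -> FAULT, frames=[4,2,-,-] (faults so far: 2)
  step 4: ref 3 -> FAULT, frames=[4,2,3,-] (faults so far: 3)
  step 5: ref 6 -> FAULT, frames=[4,2,3,6] (faults so far: 4)
  step 6: ref 5 -> FAULT, evict 4, frames=[5,2,3,6] (faults so far: 5)
  step 7: ref 5 -> HIT, frames=[5,2,3,6] (faults so far: 5)
  step 8: ref 5 -> HIT, frames=[5,2,3,6] (faults so far: 5)
  step 9: ref 7 -> FAULT, evict 3, frames=[5,2,7,6] (faults so far: 6)
  step 10: ref 5 -> HIT, frames=[5,2,7,6] (faults so far: 6)
  step 11: ref 7 -> HIT, frames=[5,2,7,6] (faults so far: 6)
  step 12: ref 2 -> HIT, frames=[5,2,7,6] (faults so far: 6)
  step 13: ref 6 -> HIT, frames=[5,2,7,6] (faults so far: 6)
  step 14: ref 2 -> HIT, frames=[5,2,7,6] (faults so far: 6)
  step 15: ref 3 -> FAULT, evict 2, frames=[5,3,7,6] (faults so far: 7)
  Optimal total faults: 7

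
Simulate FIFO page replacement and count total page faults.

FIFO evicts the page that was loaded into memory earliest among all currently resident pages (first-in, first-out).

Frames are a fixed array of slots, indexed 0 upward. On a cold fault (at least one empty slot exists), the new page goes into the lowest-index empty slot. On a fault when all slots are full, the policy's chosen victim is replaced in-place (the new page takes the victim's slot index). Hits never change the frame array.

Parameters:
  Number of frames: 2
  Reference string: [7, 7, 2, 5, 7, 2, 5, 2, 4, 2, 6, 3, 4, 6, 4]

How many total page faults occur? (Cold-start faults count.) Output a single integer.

Answer: 12

Derivation:
Step 0: ref 7 → FAULT, frames=[7,-]
Step 1: ref 7 → HIT, frames=[7,-]
Step 2: ref 2 → FAULT, frames=[7,2]
Step 3: ref 5 → FAULT (evict 7), frames=[5,2]
Step 4: ref 7 → FAULT (evict 2), frames=[5,7]
Step 5: ref 2 → FAULT (evict 5), frames=[2,7]
Step 6: ref 5 → FAULT (evict 7), frames=[2,5]
Step 7: ref 2 → HIT, frames=[2,5]
Step 8: ref 4 → FAULT (evict 2), frames=[4,5]
Step 9: ref 2 → FAULT (evict 5), frames=[4,2]
Step 10: ref 6 → FAULT (evict 4), frames=[6,2]
Step 11: ref 3 → FAULT (evict 2), frames=[6,3]
Step 12: ref 4 → FAULT (evict 6), frames=[4,3]
Step 13: ref 6 → FAULT (evict 3), frames=[4,6]
Step 14: ref 4 → HIT, frames=[4,6]
Total faults: 12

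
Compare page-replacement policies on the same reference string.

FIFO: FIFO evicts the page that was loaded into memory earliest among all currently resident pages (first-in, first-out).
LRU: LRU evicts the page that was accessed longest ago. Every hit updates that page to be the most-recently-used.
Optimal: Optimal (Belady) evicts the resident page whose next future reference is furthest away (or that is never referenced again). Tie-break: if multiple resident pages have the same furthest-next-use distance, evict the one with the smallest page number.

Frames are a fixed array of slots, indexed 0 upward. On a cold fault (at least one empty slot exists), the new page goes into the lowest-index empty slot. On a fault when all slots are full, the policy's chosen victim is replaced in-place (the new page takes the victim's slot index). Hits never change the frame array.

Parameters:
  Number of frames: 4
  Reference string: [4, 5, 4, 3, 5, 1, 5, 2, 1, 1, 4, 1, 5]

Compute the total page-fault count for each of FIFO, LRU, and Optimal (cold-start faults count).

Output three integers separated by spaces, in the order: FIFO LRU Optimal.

--- FIFO ---
  step 0: ref 4 -> FAULT, frames=[4,-,-,-] (faults so far: 1)
  step 1: ref 5 -> FAULT, frames=[4,5,-,-] (faults so far: 2)
  step 2: ref 4 -> HIT, frames=[4,5,-,-] (faults so far: 2)
  step 3: ref 3 -> FAULT, frames=[4,5,3,-] (faults so far: 3)
  step 4: ref 5 -> HIT, frames=[4,5,3,-] (faults so far: 3)
  step 5: ref 1 -> FAULT, frames=[4,5,3,1] (faults so far: 4)
  step 6: ref 5 -> HIT, frames=[4,5,3,1] (faults so far: 4)
  step 7: ref 2 -> FAULT, evict 4, frames=[2,5,3,1] (faults so far: 5)
  step 8: ref 1 -> HIT, frames=[2,5,3,1] (faults so far: 5)
  step 9: ref 1 -> HIT, frames=[2,5,3,1] (faults so far: 5)
  step 10: ref 4 -> FAULT, evict 5, frames=[2,4,3,1] (faults so far: 6)
  step 11: ref 1 -> HIT, frames=[2,4,3,1] (faults so far: 6)
  step 12: ref 5 -> FAULT, evict 3, frames=[2,4,5,1] (faults so far: 7)
  FIFO total faults: 7
--- LRU ---
  step 0: ref 4 -> FAULT, frames=[4,-,-,-] (faults so far: 1)
  step 1: ref 5 -> FAULT, frames=[4,5,-,-] (faults so far: 2)
  step 2: ref 4 -> HIT, frames=[4,5,-,-] (faults so far: 2)
  step 3: ref 3 -> FAULT, frames=[4,5,3,-] (faults so far: 3)
  step 4: ref 5 -> HIT, frames=[4,5,3,-] (faults so far: 3)
  step 5: ref 1 -> FAULT, frames=[4,5,3,1] (faults so far: 4)
  step 6: ref 5 -> HIT, frames=[4,5,3,1] (faults so far: 4)
  step 7: ref 2 -> FAULT, evict 4, frames=[2,5,3,1] (faults so far: 5)
  step 8: ref 1 -> HIT, frames=[2,5,3,1] (faults so far: 5)
  step 9: ref 1 -> HIT, frames=[2,5,3,1] (faults so far: 5)
  step 10: ref 4 -> FAULT, evict 3, frames=[2,5,4,1] (faults so far: 6)
  step 11: ref 1 -> HIT, frames=[2,5,4,1] (faults so far: 6)
  step 12: ref 5 -> HIT, frames=[2,5,4,1] (faults so far: 6)
  LRU total faults: 6
--- Optimal ---
  step 0: ref 4 -> FAULT, frames=[4,-,-,-] (faults so far: 1)
  step 1: ref 5 -> FAULT, frames=[4,5,-,-] (faults so far: 2)
  step 2: ref 4 -> HIT, frames=[4,5,-,-] (faults so far: 2)
  step 3: ref 3 -> FAULT, frames=[4,5,3,-] (faults so far: 3)
  step 4: ref 5 -> HIT, frames=[4,5,3,-] (faults so far: 3)
  step 5: ref 1 -> FAULT, frames=[4,5,3,1] (faults so far: 4)
  step 6: ref 5 -> HIT, frames=[4,5,3,1] (faults so far: 4)
  step 7: ref 2 -> FAULT, evict 3, frames=[4,5,2,1] (faults so far: 5)
  step 8: ref 1 -> HIT, frames=[4,5,2,1] (faults so far: 5)
  step 9: ref 1 -> HIT, frames=[4,5,2,1] (faults so far: 5)
  step 10: ref 4 -> HIT, frames=[4,5,2,1] (faults so far: 5)
  step 11: ref 1 -> HIT, frames=[4,5,2,1] (faults so far: 5)
  step 12: ref 5 -> HIT, frames=[4,5,2,1] (faults so far: 5)
  Optimal total faults: 5

Answer: 7 6 5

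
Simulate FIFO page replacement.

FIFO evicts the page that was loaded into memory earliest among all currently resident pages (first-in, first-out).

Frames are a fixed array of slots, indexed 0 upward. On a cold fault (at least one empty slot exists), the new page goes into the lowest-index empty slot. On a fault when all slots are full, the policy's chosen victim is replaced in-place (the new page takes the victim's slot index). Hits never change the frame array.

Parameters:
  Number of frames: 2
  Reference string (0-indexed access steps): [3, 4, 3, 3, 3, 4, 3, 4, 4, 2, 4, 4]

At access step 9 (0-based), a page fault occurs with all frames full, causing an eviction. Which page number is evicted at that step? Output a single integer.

Answer: 3

Derivation:
Step 0: ref 3 -> FAULT, frames=[3,-]
Step 1: ref 4 -> FAULT, frames=[3,4]
Step 2: ref 3 -> HIT, frames=[3,4]
Step 3: ref 3 -> HIT, frames=[3,4]
Step 4: ref 3 -> HIT, frames=[3,4]
Step 5: ref 4 -> HIT, frames=[3,4]
Step 6: ref 3 -> HIT, frames=[3,4]
Step 7: ref 4 -> HIT, frames=[3,4]
Step 8: ref 4 -> HIT, frames=[3,4]
Step 9: ref 2 -> FAULT, evict 3, frames=[2,4]
At step 9: evicted page 3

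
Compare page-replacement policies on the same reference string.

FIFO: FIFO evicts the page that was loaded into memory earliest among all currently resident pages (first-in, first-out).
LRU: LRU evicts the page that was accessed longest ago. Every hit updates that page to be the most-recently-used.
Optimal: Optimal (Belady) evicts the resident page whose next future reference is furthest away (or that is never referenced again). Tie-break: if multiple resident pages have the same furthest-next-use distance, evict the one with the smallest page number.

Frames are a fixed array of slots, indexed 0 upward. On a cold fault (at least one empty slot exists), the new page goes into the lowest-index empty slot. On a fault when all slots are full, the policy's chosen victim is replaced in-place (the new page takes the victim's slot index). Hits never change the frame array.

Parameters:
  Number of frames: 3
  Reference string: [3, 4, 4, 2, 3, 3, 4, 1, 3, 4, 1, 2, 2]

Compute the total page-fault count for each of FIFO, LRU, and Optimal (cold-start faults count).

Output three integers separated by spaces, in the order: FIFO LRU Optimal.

--- FIFO ---
  step 0: ref 3 -> FAULT, frames=[3,-,-] (faults so far: 1)
  step 1: ref 4 -> FAULT, frames=[3,4,-] (faults so far: 2)
  step 2: ref 4 -> HIT, frames=[3,4,-] (faults so far: 2)
  step 3: ref 2 -> FAULT, frames=[3,4,2] (faults so far: 3)
  step 4: ref 3 -> HIT, frames=[3,4,2] (faults so far: 3)
  step 5: ref 3 -> HIT, frames=[3,4,2] (faults so far: 3)
  step 6: ref 4 -> HIT, frames=[3,4,2] (faults so far: 3)
  step 7: ref 1 -> FAULT, evict 3, frames=[1,4,2] (faults so far: 4)
  step 8: ref 3 -> FAULT, evict 4, frames=[1,3,2] (faults so far: 5)
  step 9: ref 4 -> FAULT, evict 2, frames=[1,3,4] (faults so far: 6)
  step 10: ref 1 -> HIT, frames=[1,3,4] (faults so far: 6)
  step 11: ref 2 -> FAULT, evict 1, frames=[2,3,4] (faults so far: 7)
  step 12: ref 2 -> HIT, frames=[2,3,4] (faults so far: 7)
  FIFO total faults: 7
--- LRU ---
  step 0: ref 3 -> FAULT, frames=[3,-,-] (faults so far: 1)
  step 1: ref 4 -> FAULT, frames=[3,4,-] (faults so far: 2)
  step 2: ref 4 -> HIT, frames=[3,4,-] (faults so far: 2)
  step 3: ref 2 -> FAULT, frames=[3,4,2] (faults so far: 3)
  step 4: ref 3 -> HIT, frames=[3,4,2] (faults so far: 3)
  step 5: ref 3 -> HIT, frames=[3,4,2] (faults so far: 3)
  step 6: ref 4 -> HIT, frames=[3,4,2] (faults so far: 3)
  step 7: ref 1 -> FAULT, evict 2, frames=[3,4,1] (faults so far: 4)
  step 8: ref 3 -> HIT, frames=[3,4,1] (faults so far: 4)
  step 9: ref 4 -> HIT, frames=[3,4,1] (faults so far: 4)
  step 10: ref 1 -> HIT, frames=[3,4,1] (faults so far: 4)
  step 11: ref 2 -> FAULT, evict 3, frames=[2,4,1] (faults so far: 5)
  step 12: ref 2 -> HIT, frames=[2,4,1] (faults so far: 5)
  LRU total faults: 5
--- Optimal ---
  step 0: ref 3 -> FAULT, frames=[3,-,-] (faults so far: 1)
  step 1: ref 4 -> FAULT, frames=[3,4,-] (faults so far: 2)
  step 2: ref 4 -> HIT, frames=[3,4,-] (faults so far: 2)
  step 3: ref 2 -> FAULT, frames=[3,4,2] (faults so far: 3)
  step 4: ref 3 -> HIT, frames=[3,4,2] (faults so far: 3)
  step 5: ref 3 -> HIT, frames=[3,4,2] (faults so far: 3)
  step 6: ref 4 -> HIT, frames=[3,4,2] (faults so far: 3)
  step 7: ref 1 -> FAULT, evict 2, frames=[3,4,1] (faults so far: 4)
  step 8: ref 3 -> HIT, frames=[3,4,1] (faults so far: 4)
  step 9: ref 4 -> HIT, frames=[3,4,1] (faults so far: 4)
  step 10: ref 1 -> HIT, frames=[3,4,1] (faults so far: 4)
  step 11: ref 2 -> FAULT, evict 1, frames=[3,4,2] (faults so far: 5)
  step 12: ref 2 -> HIT, frames=[3,4,2] (faults so far: 5)
  Optimal total faults: 5

Answer: 7 5 5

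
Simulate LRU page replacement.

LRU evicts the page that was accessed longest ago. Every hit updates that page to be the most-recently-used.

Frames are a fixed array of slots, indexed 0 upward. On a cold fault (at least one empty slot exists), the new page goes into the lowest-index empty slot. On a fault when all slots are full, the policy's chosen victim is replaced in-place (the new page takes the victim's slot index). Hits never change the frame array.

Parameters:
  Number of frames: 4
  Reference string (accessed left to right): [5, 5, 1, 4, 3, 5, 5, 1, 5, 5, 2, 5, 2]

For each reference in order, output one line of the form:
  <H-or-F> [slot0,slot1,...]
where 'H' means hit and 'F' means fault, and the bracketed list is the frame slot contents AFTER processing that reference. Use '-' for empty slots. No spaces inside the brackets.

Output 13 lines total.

F [5,-,-,-]
H [5,-,-,-]
F [5,1,-,-]
F [5,1,4,-]
F [5,1,4,3]
H [5,1,4,3]
H [5,1,4,3]
H [5,1,4,3]
H [5,1,4,3]
H [5,1,4,3]
F [5,1,2,3]
H [5,1,2,3]
H [5,1,2,3]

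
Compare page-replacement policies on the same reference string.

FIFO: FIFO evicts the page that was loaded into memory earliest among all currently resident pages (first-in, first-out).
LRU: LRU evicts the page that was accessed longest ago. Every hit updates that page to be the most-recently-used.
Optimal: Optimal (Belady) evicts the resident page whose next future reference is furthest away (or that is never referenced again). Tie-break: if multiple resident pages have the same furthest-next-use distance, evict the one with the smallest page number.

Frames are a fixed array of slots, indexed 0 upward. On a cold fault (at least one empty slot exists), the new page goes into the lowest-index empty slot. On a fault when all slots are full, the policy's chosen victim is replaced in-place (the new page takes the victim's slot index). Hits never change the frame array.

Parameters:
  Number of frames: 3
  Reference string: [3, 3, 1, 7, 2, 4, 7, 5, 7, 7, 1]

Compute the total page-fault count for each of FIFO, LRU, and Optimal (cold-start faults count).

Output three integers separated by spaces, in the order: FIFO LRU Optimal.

--- FIFO ---
  step 0: ref 3 -> FAULT, frames=[3,-,-] (faults so far: 1)
  step 1: ref 3 -> HIT, frames=[3,-,-] (faults so far: 1)
  step 2: ref 1 -> FAULT, frames=[3,1,-] (faults so far: 2)
  step 3: ref 7 -> FAULT, frames=[3,1,7] (faults so far: 3)
  step 4: ref 2 -> FAULT, evict 3, frames=[2,1,7] (faults so far: 4)
  step 5: ref 4 -> FAULT, evict 1, frames=[2,4,7] (faults so far: 5)
  step 6: ref 7 -> HIT, frames=[2,4,7] (faults so far: 5)
  step 7: ref 5 -> FAULT, evict 7, frames=[2,4,5] (faults so far: 6)
  step 8: ref 7 -> FAULT, evict 2, frames=[7,4,5] (faults so far: 7)
  step 9: ref 7 -> HIT, frames=[7,4,5] (faults so far: 7)
  step 10: ref 1 -> FAULT, evict 4, frames=[7,1,5] (faults so far: 8)
  FIFO total faults: 8
--- LRU ---
  step 0: ref 3 -> FAULT, frames=[3,-,-] (faults so far: 1)
  step 1: ref 3 -> HIT, frames=[3,-,-] (faults so far: 1)
  step 2: ref 1 -> FAULT, frames=[3,1,-] (faults so far: 2)
  step 3: ref 7 -> FAULT, frames=[3,1,7] (faults so far: 3)
  step 4: ref 2 -> FAULT, evict 3, frames=[2,1,7] (faults so far: 4)
  step 5: ref 4 -> FAULT, evict 1, frames=[2,4,7] (faults so far: 5)
  step 6: ref 7 -> HIT, frames=[2,4,7] (faults so far: 5)
  step 7: ref 5 -> FAULT, evict 2, frames=[5,4,7] (faults so far: 6)
  step 8: ref 7 -> HIT, frames=[5,4,7] (faults so far: 6)
  step 9: ref 7 -> HIT, frames=[5,4,7] (faults so far: 6)
  step 10: ref 1 -> FAULT, evict 4, frames=[5,1,7] (faults so far: 7)
  LRU total faults: 7
--- Optimal ---
  step 0: ref 3 -> FAULT, frames=[3,-,-] (faults so far: 1)
  step 1: ref 3 -> HIT, frames=[3,-,-] (faults so far: 1)
  step 2: ref 1 -> FAULT, frames=[3,1,-] (faults so far: 2)
  step 3: ref 7 -> FAULT, frames=[3,1,7] (faults so far: 3)
  step 4: ref 2 -> FAULT, evict 3, frames=[2,1,7] (faults so far: 4)
  step 5: ref 4 -> FAULT, evict 2, frames=[4,1,7] (faults so far: 5)
  step 6: ref 7 -> HIT, frames=[4,1,7] (faults so far: 5)
  step 7: ref 5 -> FAULT, evict 4, frames=[5,1,7] (faults so far: 6)
  step 8: ref 7 -> HIT, frames=[5,1,7] (faults so far: 6)
  step 9: ref 7 -> HIT, frames=[5,1,7] (faults so far: 6)
  step 10: ref 1 -> HIT, frames=[5,1,7] (faults so far: 6)
  Optimal total faults: 6

Answer: 8 7 6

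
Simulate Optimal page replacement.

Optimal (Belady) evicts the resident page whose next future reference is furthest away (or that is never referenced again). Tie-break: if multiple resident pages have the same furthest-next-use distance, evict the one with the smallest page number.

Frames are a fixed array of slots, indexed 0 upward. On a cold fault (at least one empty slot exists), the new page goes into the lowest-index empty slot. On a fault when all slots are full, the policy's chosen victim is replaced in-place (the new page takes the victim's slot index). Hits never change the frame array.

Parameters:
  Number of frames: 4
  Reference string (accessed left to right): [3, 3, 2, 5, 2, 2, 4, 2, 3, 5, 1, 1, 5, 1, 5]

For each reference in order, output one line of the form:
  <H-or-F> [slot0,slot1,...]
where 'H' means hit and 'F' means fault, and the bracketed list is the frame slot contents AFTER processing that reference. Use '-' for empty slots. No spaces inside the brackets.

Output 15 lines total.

F [3,-,-,-]
H [3,-,-,-]
F [3,2,-,-]
F [3,2,5,-]
H [3,2,5,-]
H [3,2,5,-]
F [3,2,5,4]
H [3,2,5,4]
H [3,2,5,4]
H [3,2,5,4]
F [3,1,5,4]
H [3,1,5,4]
H [3,1,5,4]
H [3,1,5,4]
H [3,1,5,4]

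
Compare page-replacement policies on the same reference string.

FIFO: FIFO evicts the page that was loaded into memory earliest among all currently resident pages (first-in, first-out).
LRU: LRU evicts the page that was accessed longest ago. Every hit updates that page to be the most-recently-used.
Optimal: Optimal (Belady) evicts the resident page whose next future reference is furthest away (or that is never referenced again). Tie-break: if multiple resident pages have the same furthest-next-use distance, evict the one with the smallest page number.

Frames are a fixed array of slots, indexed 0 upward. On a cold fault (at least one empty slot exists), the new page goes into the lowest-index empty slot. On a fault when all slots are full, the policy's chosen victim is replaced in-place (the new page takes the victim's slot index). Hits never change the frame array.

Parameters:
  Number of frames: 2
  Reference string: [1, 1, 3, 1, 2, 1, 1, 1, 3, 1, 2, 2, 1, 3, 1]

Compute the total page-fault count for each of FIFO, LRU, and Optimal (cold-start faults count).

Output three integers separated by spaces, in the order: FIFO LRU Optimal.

--- FIFO ---
  step 0: ref 1 -> FAULT, frames=[1,-] (faults so far: 1)
  step 1: ref 1 -> HIT, frames=[1,-] (faults so far: 1)
  step 2: ref 3 -> FAULT, frames=[1,3] (faults so far: 2)
  step 3: ref 1 -> HIT, frames=[1,3] (faults so far: 2)
  step 4: ref 2 -> FAULT, evict 1, frames=[2,3] (faults so far: 3)
  step 5: ref 1 -> FAULT, evict 3, frames=[2,1] (faults so far: 4)
  step 6: ref 1 -> HIT, frames=[2,1] (faults so far: 4)
  step 7: ref 1 -> HIT, frames=[2,1] (faults so far: 4)
  step 8: ref 3 -> FAULT, evict 2, frames=[3,1] (faults so far: 5)
  step 9: ref 1 -> HIT, frames=[3,1] (faults so far: 5)
  step 10: ref 2 -> FAULT, evict 1, frames=[3,2] (faults so far: 6)
  step 11: ref 2 -> HIT, frames=[3,2] (faults so far: 6)
  step 12: ref 1 -> FAULT, evict 3, frames=[1,2] (faults so far: 7)
  step 13: ref 3 -> FAULT, evict 2, frames=[1,3] (faults so far: 8)
  step 14: ref 1 -> HIT, frames=[1,3] (faults so far: 8)
  FIFO total faults: 8
--- LRU ---
  step 0: ref 1 -> FAULT, frames=[1,-] (faults so far: 1)
  step 1: ref 1 -> HIT, frames=[1,-] (faults so far: 1)
  step 2: ref 3 -> FAULT, frames=[1,3] (faults so far: 2)
  step 3: ref 1 -> HIT, frames=[1,3] (faults so far: 2)
  step 4: ref 2 -> FAULT, evict 3, frames=[1,2] (faults so far: 3)
  step 5: ref 1 -> HIT, frames=[1,2] (faults so far: 3)
  step 6: ref 1 -> HIT, frames=[1,2] (faults so far: 3)
  step 7: ref 1 -> HIT, frames=[1,2] (faults so far: 3)
  step 8: ref 3 -> FAULT, evict 2, frames=[1,3] (faults so far: 4)
  step 9: ref 1 -> HIT, frames=[1,3] (faults so far: 4)
  step 10: ref 2 -> FAULT, evict 3, frames=[1,2] (faults so far: 5)
  step 11: ref 2 -> HIT, frames=[1,2] (faults so far: 5)
  step 12: ref 1 -> HIT, frames=[1,2] (faults so far: 5)
  step 13: ref 3 -> FAULT, evict 2, frames=[1,3] (faults so far: 6)
  step 14: ref 1 -> HIT, frames=[1,3] (faults so far: 6)
  LRU total faults: 6
--- Optimal ---
  step 0: ref 1 -> FAULT, frames=[1,-] (faults so far: 1)
  step 1: ref 1 -> HIT, frames=[1,-] (faults so far: 1)
  step 2: ref 3 -> FAULT, frames=[1,3] (faults so far: 2)
  step 3: ref 1 -> HIT, frames=[1,3] (faults so far: 2)
  step 4: ref 2 -> FAULT, evict 3, frames=[1,2] (faults so far: 3)
  step 5: ref 1 -> HIT, frames=[1,2] (faults so far: 3)
  step 6: ref 1 -> HIT, frames=[1,2] (faults so far: 3)
  step 7: ref 1 -> HIT, frames=[1,2] (faults so far: 3)
  step 8: ref 3 -> FAULT, evict 2, frames=[1,3] (faults so far: 4)
  step 9: ref 1 -> HIT, frames=[1,3] (faults so far: 4)
  step 10: ref 2 -> FAULT, evict 3, frames=[1,2] (faults so far: 5)
  step 11: ref 2 -> HIT, frames=[1,2] (faults so far: 5)
  step 12: ref 1 -> HIT, frames=[1,2] (faults so far: 5)
  step 13: ref 3 -> FAULT, evict 2, frames=[1,3] (faults so far: 6)
  step 14: ref 1 -> HIT, frames=[1,3] (faults so far: 6)
  Optimal total faults: 6

Answer: 8 6 6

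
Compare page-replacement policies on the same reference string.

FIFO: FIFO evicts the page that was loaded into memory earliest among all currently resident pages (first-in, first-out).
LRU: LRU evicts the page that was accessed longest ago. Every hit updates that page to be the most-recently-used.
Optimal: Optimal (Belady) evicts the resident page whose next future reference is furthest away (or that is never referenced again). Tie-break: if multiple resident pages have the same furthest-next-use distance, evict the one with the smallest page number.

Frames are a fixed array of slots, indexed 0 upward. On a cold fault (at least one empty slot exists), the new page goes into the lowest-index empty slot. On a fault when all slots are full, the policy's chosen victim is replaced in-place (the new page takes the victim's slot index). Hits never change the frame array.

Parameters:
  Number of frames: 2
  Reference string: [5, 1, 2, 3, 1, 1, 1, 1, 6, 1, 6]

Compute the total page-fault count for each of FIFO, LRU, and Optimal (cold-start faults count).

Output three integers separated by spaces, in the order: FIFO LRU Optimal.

Answer: 6 6 5

Derivation:
--- FIFO ---
  step 0: ref 5 -> FAULT, frames=[5,-] (faults so far: 1)
  step 1: ref 1 -> FAULT, frames=[5,1] (faults so far: 2)
  step 2: ref 2 -> FAULT, evict 5, frames=[2,1] (faults so far: 3)
  step 3: ref 3 -> FAULT, evict 1, frames=[2,3] (faults so far: 4)
  step 4: ref 1 -> FAULT, evict 2, frames=[1,3] (faults so far: 5)
  step 5: ref 1 -> HIT, frames=[1,3] (faults so far: 5)
  step 6: ref 1 -> HIT, frames=[1,3] (faults so far: 5)
  step 7: ref 1 -> HIT, frames=[1,3] (faults so far: 5)
  step 8: ref 6 -> FAULT, evict 3, frames=[1,6] (faults so far: 6)
  step 9: ref 1 -> HIT, frames=[1,6] (faults so far: 6)
  step 10: ref 6 -> HIT, frames=[1,6] (faults so far: 6)
  FIFO total faults: 6
--- LRU ---
  step 0: ref 5 -> FAULT, frames=[5,-] (faults so far: 1)
  step 1: ref 1 -> FAULT, frames=[5,1] (faults so far: 2)
  step 2: ref 2 -> FAULT, evict 5, frames=[2,1] (faults so far: 3)
  step 3: ref 3 -> FAULT, evict 1, frames=[2,3] (faults so far: 4)
  step 4: ref 1 -> FAULT, evict 2, frames=[1,3] (faults so far: 5)
  step 5: ref 1 -> HIT, frames=[1,3] (faults so far: 5)
  step 6: ref 1 -> HIT, frames=[1,3] (faults so far: 5)
  step 7: ref 1 -> HIT, frames=[1,3] (faults so far: 5)
  step 8: ref 6 -> FAULT, evict 3, frames=[1,6] (faults so far: 6)
  step 9: ref 1 -> HIT, frames=[1,6] (faults so far: 6)
  step 10: ref 6 -> HIT, frames=[1,6] (faults so far: 6)
  LRU total faults: 6
--- Optimal ---
  step 0: ref 5 -> FAULT, frames=[5,-] (faults so far: 1)
  step 1: ref 1 -> FAULT, frames=[5,1] (faults so far: 2)
  step 2: ref 2 -> FAULT, evict 5, frames=[2,1] (faults so far: 3)
  step 3: ref 3 -> FAULT, evict 2, frames=[3,1] (faults so far: 4)
  step 4: ref 1 -> HIT, frames=[3,1] (faults so far: 4)
  step 5: ref 1 -> HIT, frames=[3,1] (faults so far: 4)
  step 6: ref 1 -> HIT, frames=[3,1] (faults so far: 4)
  step 7: ref 1 -> HIT, frames=[3,1] (faults so far: 4)
  step 8: ref 6 -> FAULT, evict 3, frames=[6,1] (faults so far: 5)
  step 9: ref 1 -> HIT, frames=[6,1] (faults so far: 5)
  step 10: ref 6 -> HIT, frames=[6,1] (faults so far: 5)
  Optimal total faults: 5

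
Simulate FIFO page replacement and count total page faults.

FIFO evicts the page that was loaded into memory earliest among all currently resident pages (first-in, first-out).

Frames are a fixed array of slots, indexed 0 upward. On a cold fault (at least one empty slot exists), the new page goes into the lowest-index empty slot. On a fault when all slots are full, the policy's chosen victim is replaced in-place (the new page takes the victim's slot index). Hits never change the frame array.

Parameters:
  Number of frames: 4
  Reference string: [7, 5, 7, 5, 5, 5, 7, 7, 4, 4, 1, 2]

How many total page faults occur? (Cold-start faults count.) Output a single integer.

Answer: 5

Derivation:
Step 0: ref 7 → FAULT, frames=[7,-,-,-]
Step 1: ref 5 → FAULT, frames=[7,5,-,-]
Step 2: ref 7 → HIT, frames=[7,5,-,-]
Step 3: ref 5 → HIT, frames=[7,5,-,-]
Step 4: ref 5 → HIT, frames=[7,5,-,-]
Step 5: ref 5 → HIT, frames=[7,5,-,-]
Step 6: ref 7 → HIT, frames=[7,5,-,-]
Step 7: ref 7 → HIT, frames=[7,5,-,-]
Step 8: ref 4 → FAULT, frames=[7,5,4,-]
Step 9: ref 4 → HIT, frames=[7,5,4,-]
Step 10: ref 1 → FAULT, frames=[7,5,4,1]
Step 11: ref 2 → FAULT (evict 7), frames=[2,5,4,1]
Total faults: 5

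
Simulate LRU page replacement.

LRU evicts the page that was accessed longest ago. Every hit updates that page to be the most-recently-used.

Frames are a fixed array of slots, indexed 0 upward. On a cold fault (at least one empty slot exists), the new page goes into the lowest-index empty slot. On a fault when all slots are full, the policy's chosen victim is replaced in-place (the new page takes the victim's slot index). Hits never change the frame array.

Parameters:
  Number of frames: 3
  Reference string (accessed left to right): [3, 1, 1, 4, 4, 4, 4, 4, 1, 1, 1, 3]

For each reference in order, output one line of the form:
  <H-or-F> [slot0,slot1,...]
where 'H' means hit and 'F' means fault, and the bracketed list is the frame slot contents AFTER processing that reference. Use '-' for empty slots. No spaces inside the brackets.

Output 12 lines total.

F [3,-,-]
F [3,1,-]
H [3,1,-]
F [3,1,4]
H [3,1,4]
H [3,1,4]
H [3,1,4]
H [3,1,4]
H [3,1,4]
H [3,1,4]
H [3,1,4]
H [3,1,4]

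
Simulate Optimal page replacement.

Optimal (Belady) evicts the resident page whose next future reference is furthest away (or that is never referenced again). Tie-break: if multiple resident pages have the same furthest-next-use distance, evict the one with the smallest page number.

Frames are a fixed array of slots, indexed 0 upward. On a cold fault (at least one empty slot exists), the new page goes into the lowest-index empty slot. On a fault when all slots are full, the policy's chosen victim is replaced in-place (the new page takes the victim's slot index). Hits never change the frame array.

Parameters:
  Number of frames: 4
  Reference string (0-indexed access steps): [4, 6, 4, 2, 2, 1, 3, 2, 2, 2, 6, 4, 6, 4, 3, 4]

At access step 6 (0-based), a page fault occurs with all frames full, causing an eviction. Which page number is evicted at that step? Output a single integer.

Step 0: ref 4 -> FAULT, frames=[4,-,-,-]
Step 1: ref 6 -> FAULT, frames=[4,6,-,-]
Step 2: ref 4 -> HIT, frames=[4,6,-,-]
Step 3: ref 2 -> FAULT, frames=[4,6,2,-]
Step 4: ref 2 -> HIT, frames=[4,6,2,-]
Step 5: ref 1 -> FAULT, frames=[4,6,2,1]
Step 6: ref 3 -> FAULT, evict 1, frames=[4,6,2,3]
At step 6: evicted page 1

Answer: 1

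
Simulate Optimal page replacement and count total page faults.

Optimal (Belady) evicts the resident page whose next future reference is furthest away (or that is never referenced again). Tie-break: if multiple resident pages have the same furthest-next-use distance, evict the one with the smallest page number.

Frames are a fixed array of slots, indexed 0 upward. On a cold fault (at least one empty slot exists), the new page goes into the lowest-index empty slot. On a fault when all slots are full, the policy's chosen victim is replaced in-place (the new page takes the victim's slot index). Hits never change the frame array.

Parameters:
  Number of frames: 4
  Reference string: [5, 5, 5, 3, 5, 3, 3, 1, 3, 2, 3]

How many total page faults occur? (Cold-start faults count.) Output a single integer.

Step 0: ref 5 → FAULT, frames=[5,-,-,-]
Step 1: ref 5 → HIT, frames=[5,-,-,-]
Step 2: ref 5 → HIT, frames=[5,-,-,-]
Step 3: ref 3 → FAULT, frames=[5,3,-,-]
Step 4: ref 5 → HIT, frames=[5,3,-,-]
Step 5: ref 3 → HIT, frames=[5,3,-,-]
Step 6: ref 3 → HIT, frames=[5,3,-,-]
Step 7: ref 1 → FAULT, frames=[5,3,1,-]
Step 8: ref 3 → HIT, frames=[5,3,1,-]
Step 9: ref 2 → FAULT, frames=[5,3,1,2]
Step 10: ref 3 → HIT, frames=[5,3,1,2]
Total faults: 4

Answer: 4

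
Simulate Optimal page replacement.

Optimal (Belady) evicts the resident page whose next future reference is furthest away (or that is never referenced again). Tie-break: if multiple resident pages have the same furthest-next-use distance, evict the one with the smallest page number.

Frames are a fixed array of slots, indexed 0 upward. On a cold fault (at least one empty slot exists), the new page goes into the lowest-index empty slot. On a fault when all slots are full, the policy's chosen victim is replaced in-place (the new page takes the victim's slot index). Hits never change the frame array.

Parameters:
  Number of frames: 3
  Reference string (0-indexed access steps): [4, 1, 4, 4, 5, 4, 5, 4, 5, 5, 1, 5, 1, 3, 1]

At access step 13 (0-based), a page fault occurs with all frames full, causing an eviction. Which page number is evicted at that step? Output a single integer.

Step 0: ref 4 -> FAULT, frames=[4,-,-]
Step 1: ref 1 -> FAULT, frames=[4,1,-]
Step 2: ref 4 -> HIT, frames=[4,1,-]
Step 3: ref 4 -> HIT, frames=[4,1,-]
Step 4: ref 5 -> FAULT, frames=[4,1,5]
Step 5: ref 4 -> HIT, frames=[4,1,5]
Step 6: ref 5 -> HIT, frames=[4,1,5]
Step 7: ref 4 -> HIT, frames=[4,1,5]
Step 8: ref 5 -> HIT, frames=[4,1,5]
Step 9: ref 5 -> HIT, frames=[4,1,5]
Step 10: ref 1 -> HIT, frames=[4,1,5]
Step 11: ref 5 -> HIT, frames=[4,1,5]
Step 12: ref 1 -> HIT, frames=[4,1,5]
Step 13: ref 3 -> FAULT, evict 4, frames=[3,1,5]
At step 13: evicted page 4

Answer: 4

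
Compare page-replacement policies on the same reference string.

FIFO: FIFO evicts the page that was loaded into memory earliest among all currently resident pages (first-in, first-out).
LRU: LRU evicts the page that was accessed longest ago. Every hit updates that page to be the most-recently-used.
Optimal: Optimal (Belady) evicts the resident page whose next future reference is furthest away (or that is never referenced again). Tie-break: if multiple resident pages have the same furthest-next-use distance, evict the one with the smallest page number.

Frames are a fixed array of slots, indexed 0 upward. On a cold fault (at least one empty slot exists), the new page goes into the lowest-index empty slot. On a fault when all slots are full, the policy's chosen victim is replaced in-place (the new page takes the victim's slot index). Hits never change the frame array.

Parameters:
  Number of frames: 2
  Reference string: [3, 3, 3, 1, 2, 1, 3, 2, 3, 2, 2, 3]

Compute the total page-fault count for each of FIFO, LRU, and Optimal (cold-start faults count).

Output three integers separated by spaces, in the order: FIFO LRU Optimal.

--- FIFO ---
  step 0: ref 3 -> FAULT, frames=[3,-] (faults so far: 1)
  step 1: ref 3 -> HIT, frames=[3,-] (faults so far: 1)
  step 2: ref 3 -> HIT, frames=[3,-] (faults so far: 1)
  step 3: ref 1 -> FAULT, frames=[3,1] (faults so far: 2)
  step 4: ref 2 -> FAULT, evict 3, frames=[2,1] (faults so far: 3)
  step 5: ref 1 -> HIT, frames=[2,1] (faults so far: 3)
  step 6: ref 3 -> FAULT, evict 1, frames=[2,3] (faults so far: 4)
  step 7: ref 2 -> HIT, frames=[2,3] (faults so far: 4)
  step 8: ref 3 -> HIT, frames=[2,3] (faults so far: 4)
  step 9: ref 2 -> HIT, frames=[2,3] (faults so far: 4)
  step 10: ref 2 -> HIT, frames=[2,3] (faults so far: 4)
  step 11: ref 3 -> HIT, frames=[2,3] (faults so far: 4)
  FIFO total faults: 4
--- LRU ---
  step 0: ref 3 -> FAULT, frames=[3,-] (faults so far: 1)
  step 1: ref 3 -> HIT, frames=[3,-] (faults so far: 1)
  step 2: ref 3 -> HIT, frames=[3,-] (faults so far: 1)
  step 3: ref 1 -> FAULT, frames=[3,1] (faults so far: 2)
  step 4: ref 2 -> FAULT, evict 3, frames=[2,1] (faults so far: 3)
  step 5: ref 1 -> HIT, frames=[2,1] (faults so far: 3)
  step 6: ref 3 -> FAULT, evict 2, frames=[3,1] (faults so far: 4)
  step 7: ref 2 -> FAULT, evict 1, frames=[3,2] (faults so far: 5)
  step 8: ref 3 -> HIT, frames=[3,2] (faults so far: 5)
  step 9: ref 2 -> HIT, frames=[3,2] (faults so far: 5)
  step 10: ref 2 -> HIT, frames=[3,2] (faults so far: 5)
  step 11: ref 3 -> HIT, frames=[3,2] (faults so far: 5)
  LRU total faults: 5
--- Optimal ---
  step 0: ref 3 -> FAULT, frames=[3,-] (faults so far: 1)
  step 1: ref 3 -> HIT, frames=[3,-] (faults so far: 1)
  step 2: ref 3 -> HIT, frames=[3,-] (faults so far: 1)
  step 3: ref 1 -> FAULT, frames=[3,1] (faults so far: 2)
  step 4: ref 2 -> FAULT, evict 3, frames=[2,1] (faults so far: 3)
  step 5: ref 1 -> HIT, frames=[2,1] (faults so far: 3)
  step 6: ref 3 -> FAULT, evict 1, frames=[2,3] (faults so far: 4)
  step 7: ref 2 -> HIT, frames=[2,3] (faults so far: 4)
  step 8: ref 3 -> HIT, frames=[2,3] (faults so far: 4)
  step 9: ref 2 -> HIT, frames=[2,3] (faults so far: 4)
  step 10: ref 2 -> HIT, frames=[2,3] (faults so far: 4)
  step 11: ref 3 -> HIT, frames=[2,3] (faults so far: 4)
  Optimal total faults: 4

Answer: 4 5 4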